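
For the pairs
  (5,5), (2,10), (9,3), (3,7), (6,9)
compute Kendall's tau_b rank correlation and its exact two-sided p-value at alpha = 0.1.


Step 1: Enumerate the 10 unordered pairs (i,j) with i<j and classify each by sign(x_j-x_i) * sign(y_j-y_i).
  (1,2):dx=-3,dy=+5->D; (1,3):dx=+4,dy=-2->D; (1,4):dx=-2,dy=+2->D; (1,5):dx=+1,dy=+4->C
  (2,3):dx=+7,dy=-7->D; (2,4):dx=+1,dy=-3->D; (2,5):dx=+4,dy=-1->D; (3,4):dx=-6,dy=+4->D
  (3,5):dx=-3,dy=+6->D; (4,5):dx=+3,dy=+2->C
Step 2: C = 2, D = 8, total pairs = 10.
Step 3: tau = (C - D)/(n(n-1)/2) = (2 - 8)/10 = -0.600000.
Step 4: Exact two-sided p-value (enumerate n! = 120 permutations of y under H0): p = 0.233333.
Step 5: alpha = 0.1. fail to reject H0.

tau_b = -0.6000 (C=2, D=8), p = 0.233333, fail to reject H0.


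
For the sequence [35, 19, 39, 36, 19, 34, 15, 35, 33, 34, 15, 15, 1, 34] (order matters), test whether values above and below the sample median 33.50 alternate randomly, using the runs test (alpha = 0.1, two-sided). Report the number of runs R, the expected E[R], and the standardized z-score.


Step 1: Compute median = 33.50; label A = above, B = below.
Labels in order: ABAABABABABBBA  (n_A = 7, n_B = 7)
Step 2: Count runs R = 11.
Step 3: Under H0 (random ordering), E[R] = 2*n_A*n_B/(n_A+n_B) + 1 = 2*7*7/14 + 1 = 8.0000.
        Var[R] = 2*n_A*n_B*(2*n_A*n_B - n_A - n_B) / ((n_A+n_B)^2 * (n_A+n_B-1)) = 8232/2548 = 3.2308.
        SD[R] = 1.7974.
Step 4: Continuity-corrected z = (R - 0.5 - E[R]) / SD[R] = (11 - 0.5 - 8.0000) / 1.7974 = 1.3909.
Step 5: Two-sided p-value via normal approximation = 2*(1 - Phi(|z|)) = 0.164264.
Step 6: alpha = 0.1. fail to reject H0.

R = 11, z = 1.3909, p = 0.164264, fail to reject H0.


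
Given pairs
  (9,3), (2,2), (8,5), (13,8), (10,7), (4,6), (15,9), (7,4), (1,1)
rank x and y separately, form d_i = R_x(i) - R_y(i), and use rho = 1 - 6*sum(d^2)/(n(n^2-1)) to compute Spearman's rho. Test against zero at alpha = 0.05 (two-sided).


Step 1: Rank x and y separately (midranks; no ties here).
rank(x): 9->6, 2->2, 8->5, 13->8, 10->7, 4->3, 15->9, 7->4, 1->1
rank(y): 3->3, 2->2, 5->5, 8->8, 7->7, 6->6, 9->9, 4->4, 1->1
Step 2: d_i = R_x(i) - R_y(i); compute d_i^2.
  (6-3)^2=9, (2-2)^2=0, (5-5)^2=0, (8-8)^2=0, (7-7)^2=0, (3-6)^2=9, (9-9)^2=0, (4-4)^2=0, (1-1)^2=0
sum(d^2) = 18.
Step 3: rho = 1 - 6*18 / (9*(9^2 - 1)) = 1 - 108/720 = 0.850000.
Step 4: Under H0, t = rho * sqrt((n-2)/(1-rho^2)) = 4.2691 ~ t(7).
Step 5: Two-sided p-value from the t-distribution with 7 df = 0.003705.
Step 6: alpha = 0.05. reject H0.

rho = 0.8500, p = 0.003705, reject H0 at alpha = 0.05.


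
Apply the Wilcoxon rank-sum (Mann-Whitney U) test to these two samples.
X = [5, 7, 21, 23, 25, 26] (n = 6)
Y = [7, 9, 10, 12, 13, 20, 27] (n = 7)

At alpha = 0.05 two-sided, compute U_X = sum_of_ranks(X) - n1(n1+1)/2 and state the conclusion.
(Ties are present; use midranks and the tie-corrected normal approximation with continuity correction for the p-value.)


Step 1: Combine and sort all 13 observations; assign midranks.
sorted (value, group): (5,X), (7,X), (7,Y), (9,Y), (10,Y), (12,Y), (13,Y), (20,Y), (21,X), (23,X), (25,X), (26,X), (27,Y)
ranks: 5->1, 7->2.5, 7->2.5, 9->4, 10->5, 12->6, 13->7, 20->8, 21->9, 23->10, 25->11, 26->12, 27->13
Step 2: Rank sum for X: R1 = 1 + 2.5 + 9 + 10 + 11 + 12 = 45.5.
Step 3: U_X = R1 - n1(n1+1)/2 = 45.5 - 6*7/2 = 45.5 - 21 = 24.5.
       U_Y = n1*n2 - U_X = 42 - 24.5 = 17.5.
Step 4: Ties are present, so use the tie-corrected normal approximation (with continuity correction) for the p-value.
Step 5: p-value = 0.667806; compare to alpha = 0.05. fail to reject H0.

U_X = 24.5, p = 0.667806, fail to reject H0 at alpha = 0.05.


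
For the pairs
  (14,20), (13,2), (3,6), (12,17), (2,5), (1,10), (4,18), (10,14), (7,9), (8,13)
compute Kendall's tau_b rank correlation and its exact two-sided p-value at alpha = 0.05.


Step 1: Enumerate the 45 unordered pairs (i,j) with i<j and classify each by sign(x_j-x_i) * sign(y_j-y_i).
  (1,2):dx=-1,dy=-18->C; (1,3):dx=-11,dy=-14->C; (1,4):dx=-2,dy=-3->C; (1,5):dx=-12,dy=-15->C
  (1,6):dx=-13,dy=-10->C; (1,7):dx=-10,dy=-2->C; (1,8):dx=-4,dy=-6->C; (1,9):dx=-7,dy=-11->C
  (1,10):dx=-6,dy=-7->C; (2,3):dx=-10,dy=+4->D; (2,4):dx=-1,dy=+15->D; (2,5):dx=-11,dy=+3->D
  (2,6):dx=-12,dy=+8->D; (2,7):dx=-9,dy=+16->D; (2,8):dx=-3,dy=+12->D; (2,9):dx=-6,dy=+7->D
  (2,10):dx=-5,dy=+11->D; (3,4):dx=+9,dy=+11->C; (3,5):dx=-1,dy=-1->C; (3,6):dx=-2,dy=+4->D
  (3,7):dx=+1,dy=+12->C; (3,8):dx=+7,dy=+8->C; (3,9):dx=+4,dy=+3->C; (3,10):dx=+5,dy=+7->C
  (4,5):dx=-10,dy=-12->C; (4,6):dx=-11,dy=-7->C; (4,7):dx=-8,dy=+1->D; (4,8):dx=-2,dy=-3->C
  (4,9):dx=-5,dy=-8->C; (4,10):dx=-4,dy=-4->C; (5,6):dx=-1,dy=+5->D; (5,7):dx=+2,dy=+13->C
  (5,8):dx=+8,dy=+9->C; (5,9):dx=+5,dy=+4->C; (5,10):dx=+6,dy=+8->C; (6,7):dx=+3,dy=+8->C
  (6,8):dx=+9,dy=+4->C; (6,9):dx=+6,dy=-1->D; (6,10):dx=+7,dy=+3->C; (7,8):dx=+6,dy=-4->D
  (7,9):dx=+3,dy=-9->D; (7,10):dx=+4,dy=-5->D; (8,9):dx=-3,dy=-5->C; (8,10):dx=-2,dy=-1->C
  (9,10):dx=+1,dy=+4->C
Step 2: C = 30, D = 15, total pairs = 45.
Step 3: tau = (C - D)/(n(n-1)/2) = (30 - 15)/45 = 0.333333.
Step 4: Exact two-sided p-value (enumerate n! = 3628800 permutations of y under H0): p = 0.216373.
Step 5: alpha = 0.05. fail to reject H0.

tau_b = 0.3333 (C=30, D=15), p = 0.216373, fail to reject H0.


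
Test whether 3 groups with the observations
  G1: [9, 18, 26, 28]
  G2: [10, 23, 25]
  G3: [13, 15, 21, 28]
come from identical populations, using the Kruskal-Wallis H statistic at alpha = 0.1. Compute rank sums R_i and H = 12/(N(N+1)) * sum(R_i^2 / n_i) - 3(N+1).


Step 1: Combine all N = 11 observations and assign midranks.
sorted (value, group, rank): (9,G1,1), (10,G2,2), (13,G3,3), (15,G3,4), (18,G1,5), (21,G3,6), (23,G2,7), (25,G2,8), (26,G1,9), (28,G1,10.5), (28,G3,10.5)
Step 2: Sum ranks within each group.
R_1 = 25.5 (n_1 = 4)
R_2 = 17 (n_2 = 3)
R_3 = 23.5 (n_3 = 4)
Step 3: H = 12/(N(N+1)) * sum(R_i^2/n_i) - 3(N+1)
     = 12/(11*12) * (25.5^2/4 + 17^2/3 + 23.5^2/4) - 3*12
     = 0.090909 * 396.958 - 36
     = 0.087121.
Step 4: Ties present; correction factor C = 1 - 6/(11^3 - 11) = 0.995455. Corrected H = 0.087121 / 0.995455 = 0.087519.
Step 5: Under H0, H ~ chi^2(2); p-value = 0.957184.
Step 6: alpha = 0.1. fail to reject H0.

H = 0.0875, df = 2, p = 0.957184, fail to reject H0.


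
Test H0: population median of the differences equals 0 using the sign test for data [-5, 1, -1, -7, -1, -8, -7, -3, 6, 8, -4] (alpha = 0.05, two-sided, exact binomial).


Step 1: Discard zero differences. Original n = 11; n_eff = number of nonzero differences = 11.
Nonzero differences (with sign): -5, +1, -1, -7, -1, -8, -7, -3, +6, +8, -4
Step 2: Count signs: positive = 3, negative = 8.
Step 3: Under H0: P(positive) = 0.5, so the number of positives S ~ Bin(11, 0.5).
Step 4: Two-sided exact p-value = sum of Bin(11,0.5) probabilities at or below the observed probability = 0.226562.
Step 5: alpha = 0.05. fail to reject H0.

n_eff = 11, pos = 3, neg = 8, p = 0.226562, fail to reject H0.


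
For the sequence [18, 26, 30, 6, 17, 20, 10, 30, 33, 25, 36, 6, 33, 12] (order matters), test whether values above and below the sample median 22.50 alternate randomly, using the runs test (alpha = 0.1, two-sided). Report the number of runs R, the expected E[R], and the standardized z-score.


Step 1: Compute median = 22.50; label A = above, B = below.
Labels in order: BAABBBBAAAABAB  (n_A = 7, n_B = 7)
Step 2: Count runs R = 7.
Step 3: Under H0 (random ordering), E[R] = 2*n_A*n_B/(n_A+n_B) + 1 = 2*7*7/14 + 1 = 8.0000.
        Var[R] = 2*n_A*n_B*(2*n_A*n_B - n_A - n_B) / ((n_A+n_B)^2 * (n_A+n_B-1)) = 8232/2548 = 3.2308.
        SD[R] = 1.7974.
Step 4: Continuity-corrected z = (R + 0.5 - E[R]) / SD[R] = (7 + 0.5 - 8.0000) / 1.7974 = -0.2782.
Step 5: Two-sided p-value via normal approximation = 2*(1 - Phi(|z|)) = 0.780879.
Step 6: alpha = 0.1. fail to reject H0.

R = 7, z = -0.2782, p = 0.780879, fail to reject H0.


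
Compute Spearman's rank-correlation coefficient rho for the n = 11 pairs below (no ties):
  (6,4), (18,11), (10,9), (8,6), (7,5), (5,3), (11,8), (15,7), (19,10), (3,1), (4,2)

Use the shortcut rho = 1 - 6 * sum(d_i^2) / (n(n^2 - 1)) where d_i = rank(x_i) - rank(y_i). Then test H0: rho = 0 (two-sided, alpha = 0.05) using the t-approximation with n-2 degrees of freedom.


Step 1: Rank x and y separately (midranks; no ties here).
rank(x): 6->4, 18->10, 10->7, 8->6, 7->5, 5->3, 11->8, 15->9, 19->11, 3->1, 4->2
rank(y): 4->4, 11->11, 9->9, 6->6, 5->5, 3->3, 8->8, 7->7, 10->10, 1->1, 2->2
Step 2: d_i = R_x(i) - R_y(i); compute d_i^2.
  (4-4)^2=0, (10-11)^2=1, (7-9)^2=4, (6-6)^2=0, (5-5)^2=0, (3-3)^2=0, (8-8)^2=0, (9-7)^2=4, (11-10)^2=1, (1-1)^2=0, (2-2)^2=0
sum(d^2) = 10.
Step 3: rho = 1 - 6*10 / (11*(11^2 - 1)) = 1 - 60/1320 = 0.954545.
Step 4: Under H0, t = rho * sqrt((n-2)/(1-rho^2)) = 9.6074 ~ t(9).
Step 5: Two-sided p-value from the t-distribution with 9 df = 0.000005.
Step 6: alpha = 0.05. reject H0.

rho = 0.9545, p = 0.000005, reject H0 at alpha = 0.05.


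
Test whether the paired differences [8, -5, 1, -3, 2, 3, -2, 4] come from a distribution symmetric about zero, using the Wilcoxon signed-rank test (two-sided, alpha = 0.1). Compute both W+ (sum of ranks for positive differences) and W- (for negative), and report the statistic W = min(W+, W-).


Step 1: Drop any zero differences (none here) and take |d_i|.
|d| = [8, 5, 1, 3, 2, 3, 2, 4]
Step 2: Midrank |d_i| (ties get averaged ranks).
ranks: |8|->8, |5|->7, |1|->1, |3|->4.5, |2|->2.5, |3|->4.5, |2|->2.5, |4|->6
Step 3: Attach original signs; sum ranks with positive sign and with negative sign.
W+ = 8 + 1 + 2.5 + 4.5 + 6 = 22
W- = 7 + 4.5 + 2.5 = 14
(Check: W+ + W- = 36 should equal n(n+1)/2 = 36.)
Step 4: Test statistic W = min(W+, W-) = 14.
Step 5: Ties in |d|, so use the tie-corrected normal approximation.
        E[W] = n(n+1)/4 = 8*9/4 = 18.
        Tie groups: |d|=2 (t=2), |d|=3 (t=2); sum(t^3 - t) = 12.
        Var[W] = n(n+1)(2n+1)/24 - sum(t^3-t)/48 = 1224/24 - 12/48 = 50.75.
        z = (W - E[W]) / sqrt(Var[W]) = (14 - 18) / 7.1239 = -0.5615.
        Two-sided p = 2*Phi(z) = 0.574464.
Step 6: alpha = 0.1. fail to reject H0.

W+ = 22, W- = 14, W = min = 14, p = 0.574464, fail to reject H0.


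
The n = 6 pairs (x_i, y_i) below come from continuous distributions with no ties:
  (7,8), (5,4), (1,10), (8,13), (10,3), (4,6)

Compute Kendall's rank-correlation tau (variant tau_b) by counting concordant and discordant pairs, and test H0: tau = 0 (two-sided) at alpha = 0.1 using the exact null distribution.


Step 1: Enumerate the 15 unordered pairs (i,j) with i<j and classify each by sign(x_j-x_i) * sign(y_j-y_i).
  (1,2):dx=-2,dy=-4->C; (1,3):dx=-6,dy=+2->D; (1,4):dx=+1,dy=+5->C; (1,5):dx=+3,dy=-5->D
  (1,6):dx=-3,dy=-2->C; (2,3):dx=-4,dy=+6->D; (2,4):dx=+3,dy=+9->C; (2,5):dx=+5,dy=-1->D
  (2,6):dx=-1,dy=+2->D; (3,4):dx=+7,dy=+3->C; (3,5):dx=+9,dy=-7->D; (3,6):dx=+3,dy=-4->D
  (4,5):dx=+2,dy=-10->D; (4,6):dx=-4,dy=-7->C; (5,6):dx=-6,dy=+3->D
Step 2: C = 6, D = 9, total pairs = 15.
Step 3: tau = (C - D)/(n(n-1)/2) = (6 - 9)/15 = -0.200000.
Step 4: Exact two-sided p-value (enumerate n! = 720 permutations of y under H0): p = 0.719444.
Step 5: alpha = 0.1. fail to reject H0.

tau_b = -0.2000 (C=6, D=9), p = 0.719444, fail to reject H0.


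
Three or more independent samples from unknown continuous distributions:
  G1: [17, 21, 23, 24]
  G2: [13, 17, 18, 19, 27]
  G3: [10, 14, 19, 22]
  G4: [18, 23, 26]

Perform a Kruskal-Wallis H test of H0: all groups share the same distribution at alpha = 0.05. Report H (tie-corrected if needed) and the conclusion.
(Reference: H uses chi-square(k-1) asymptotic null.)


Step 1: Combine all N = 16 observations and assign midranks.
sorted (value, group, rank): (10,G3,1), (13,G2,2), (14,G3,3), (17,G1,4.5), (17,G2,4.5), (18,G2,6.5), (18,G4,6.5), (19,G2,8.5), (19,G3,8.5), (21,G1,10), (22,G3,11), (23,G1,12.5), (23,G4,12.5), (24,G1,14), (26,G4,15), (27,G2,16)
Step 2: Sum ranks within each group.
R_1 = 41 (n_1 = 4)
R_2 = 37.5 (n_2 = 5)
R_3 = 23.5 (n_3 = 4)
R_4 = 34 (n_4 = 3)
Step 3: H = 12/(N(N+1)) * sum(R_i^2/n_i) - 3(N+1)
     = 12/(16*17) * (41^2/4 + 37.5^2/5 + 23.5^2/4 + 34^2/3) - 3*17
     = 0.044118 * 1224.9 - 51
     = 3.039522.
Step 4: Ties present; correction factor C = 1 - 24/(16^3 - 16) = 0.994118. Corrected H = 3.039522 / 0.994118 = 3.057507.
Step 5: Under H0, H ~ chi^2(3); p-value = 0.382843.
Step 6: alpha = 0.05. fail to reject H0.

H = 3.0575, df = 3, p = 0.382843, fail to reject H0.


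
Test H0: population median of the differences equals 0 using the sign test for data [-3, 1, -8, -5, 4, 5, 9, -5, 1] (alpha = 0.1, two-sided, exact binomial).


Step 1: Discard zero differences. Original n = 9; n_eff = number of nonzero differences = 9.
Nonzero differences (with sign): -3, +1, -8, -5, +4, +5, +9, -5, +1
Step 2: Count signs: positive = 5, negative = 4.
Step 3: Under H0: P(positive) = 0.5, so the number of positives S ~ Bin(9, 0.5).
Step 4: Two-sided exact p-value = sum of Bin(9,0.5) probabilities at or below the observed probability = 1.000000.
Step 5: alpha = 0.1. fail to reject H0.

n_eff = 9, pos = 5, neg = 4, p = 1.000000, fail to reject H0.


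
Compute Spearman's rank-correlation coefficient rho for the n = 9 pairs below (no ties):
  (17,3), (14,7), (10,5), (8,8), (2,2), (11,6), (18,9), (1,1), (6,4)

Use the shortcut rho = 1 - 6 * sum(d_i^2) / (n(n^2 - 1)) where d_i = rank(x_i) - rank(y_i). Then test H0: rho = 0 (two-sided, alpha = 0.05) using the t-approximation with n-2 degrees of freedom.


Step 1: Rank x and y separately (midranks; no ties here).
rank(x): 17->8, 14->7, 10->5, 8->4, 2->2, 11->6, 18->9, 1->1, 6->3
rank(y): 3->3, 7->7, 5->5, 8->8, 2->2, 6->6, 9->9, 1->1, 4->4
Step 2: d_i = R_x(i) - R_y(i); compute d_i^2.
  (8-3)^2=25, (7-7)^2=0, (5-5)^2=0, (4-8)^2=16, (2-2)^2=0, (6-6)^2=0, (9-9)^2=0, (1-1)^2=0, (3-4)^2=1
sum(d^2) = 42.
Step 3: rho = 1 - 6*42 / (9*(9^2 - 1)) = 1 - 252/720 = 0.650000.
Step 4: Under H0, t = rho * sqrt((n-2)/(1-rho^2)) = 2.2630 ~ t(7).
Step 5: Two-sided p-value from the t-distribution with 7 df = 0.058073.
Step 6: alpha = 0.05. fail to reject H0.

rho = 0.6500, p = 0.058073, fail to reject H0 at alpha = 0.05.


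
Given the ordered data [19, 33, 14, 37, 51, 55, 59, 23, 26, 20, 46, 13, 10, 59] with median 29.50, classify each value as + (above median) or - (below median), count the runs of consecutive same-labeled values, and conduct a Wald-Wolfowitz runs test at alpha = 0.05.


Step 1: Compute median = 29.50; label A = above, B = below.
Labels in order: BABAAAABBBABBA  (n_A = 7, n_B = 7)
Step 2: Count runs R = 8.
Step 3: Under H0 (random ordering), E[R] = 2*n_A*n_B/(n_A+n_B) + 1 = 2*7*7/14 + 1 = 8.0000.
        Var[R] = 2*n_A*n_B*(2*n_A*n_B - n_A - n_B) / ((n_A+n_B)^2 * (n_A+n_B-1)) = 8232/2548 = 3.2308.
        SD[R] = 1.7974.
Step 4: R = E[R], so z = 0 with no continuity correction.
Step 5: Two-sided p-value via normal approximation = 2*(1 - Phi(|z|)) = 1.000000.
Step 6: alpha = 0.05. fail to reject H0.

R = 8, z = 0.0000, p = 1.000000, fail to reject H0.


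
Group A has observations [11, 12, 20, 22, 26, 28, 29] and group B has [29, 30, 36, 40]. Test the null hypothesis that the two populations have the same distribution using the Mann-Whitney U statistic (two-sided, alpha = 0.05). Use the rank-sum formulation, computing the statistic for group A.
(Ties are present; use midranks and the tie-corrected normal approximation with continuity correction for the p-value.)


Step 1: Combine and sort all 11 observations; assign midranks.
sorted (value, group): (11,X), (12,X), (20,X), (22,X), (26,X), (28,X), (29,X), (29,Y), (30,Y), (36,Y), (40,Y)
ranks: 11->1, 12->2, 20->3, 22->4, 26->5, 28->6, 29->7.5, 29->7.5, 30->9, 36->10, 40->11
Step 2: Rank sum for X: R1 = 1 + 2 + 3 + 4 + 5 + 6 + 7.5 = 28.5.
Step 3: U_X = R1 - n1(n1+1)/2 = 28.5 - 7*8/2 = 28.5 - 28 = 0.5.
       U_Y = n1*n2 - U_X = 28 - 0.5 = 27.5.
Step 4: Ties are present, so use the tie-corrected normal approximation (with continuity correction) for the p-value.
Step 5: p-value = 0.013802; compare to alpha = 0.05. reject H0.

U_X = 0.5, p = 0.013802, reject H0 at alpha = 0.05.


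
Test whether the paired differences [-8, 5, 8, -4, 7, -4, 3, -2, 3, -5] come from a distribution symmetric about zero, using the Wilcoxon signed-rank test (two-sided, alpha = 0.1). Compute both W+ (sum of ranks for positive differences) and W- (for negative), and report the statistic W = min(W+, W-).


Step 1: Drop any zero differences (none here) and take |d_i|.
|d| = [8, 5, 8, 4, 7, 4, 3, 2, 3, 5]
Step 2: Midrank |d_i| (ties get averaged ranks).
ranks: |8|->9.5, |5|->6.5, |8|->9.5, |4|->4.5, |7|->8, |4|->4.5, |3|->2.5, |2|->1, |3|->2.5, |5|->6.5
Step 3: Attach original signs; sum ranks with positive sign and with negative sign.
W+ = 6.5 + 9.5 + 8 + 2.5 + 2.5 = 29
W- = 9.5 + 4.5 + 4.5 + 1 + 6.5 = 26
(Check: W+ + W- = 55 should equal n(n+1)/2 = 55.)
Step 4: Test statistic W = min(W+, W-) = 26.
Step 5: Ties in |d|, so use the tie-corrected normal approximation.
        E[W] = n(n+1)/4 = 10*11/4 = 27.5.
        Tie groups: |d|=3 (t=2), |d|=4 (t=2), |d|=5 (t=2), |d|=8 (t=2); sum(t^3 - t) = 24.
        Var[W] = n(n+1)(2n+1)/24 - sum(t^3-t)/48 = 2310/24 - 24/48 = 95.75.
        z = (W - E[W]) / sqrt(Var[W]) = (26 - 27.5) / 9.7852 = -0.1533.
        Two-sided p = 2*Phi(z) = 0.878167.
Step 6: alpha = 0.1. fail to reject H0.

W+ = 29, W- = 26, W = min = 26, p = 0.878167, fail to reject H0.


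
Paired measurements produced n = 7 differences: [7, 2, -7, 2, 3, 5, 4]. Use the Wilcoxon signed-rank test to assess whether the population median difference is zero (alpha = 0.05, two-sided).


Step 1: Drop any zero differences (none here) and take |d_i|.
|d| = [7, 2, 7, 2, 3, 5, 4]
Step 2: Midrank |d_i| (ties get averaged ranks).
ranks: |7|->6.5, |2|->1.5, |7|->6.5, |2|->1.5, |3|->3, |5|->5, |4|->4
Step 3: Attach original signs; sum ranks with positive sign and with negative sign.
W+ = 6.5 + 1.5 + 1.5 + 3 + 5 + 4 = 21.5
W- = 6.5 = 6.5
(Check: W+ + W- = 28 should equal n(n+1)/2 = 28.)
Step 4: Test statistic W = min(W+, W-) = 6.5.
Step 5: Ties in |d|, so use the tie-corrected normal approximation.
        E[W] = n(n+1)/4 = 7*8/4 = 14.
        Tie groups: |d|=2 (t=2), |d|=7 (t=2); sum(t^3 - t) = 12.
        Var[W] = n(n+1)(2n+1)/24 - sum(t^3-t)/48 = 840/24 - 12/48 = 34.75.
        z = (W - E[W]) / sqrt(Var[W]) = (6.5 - 14) / 5.8949 = -1.2723.
        Two-sided p = 2*Phi(z) = 0.203272.
Step 6: alpha = 0.05. fail to reject H0.

W+ = 21.5, W- = 6.5, W = min = 6.5, p = 0.203272, fail to reject H0.


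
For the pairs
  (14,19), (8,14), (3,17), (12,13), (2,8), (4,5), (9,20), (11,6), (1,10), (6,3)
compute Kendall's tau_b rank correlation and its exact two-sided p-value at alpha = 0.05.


Step 1: Enumerate the 45 unordered pairs (i,j) with i<j and classify each by sign(x_j-x_i) * sign(y_j-y_i).
  (1,2):dx=-6,dy=-5->C; (1,3):dx=-11,dy=-2->C; (1,4):dx=-2,dy=-6->C; (1,5):dx=-12,dy=-11->C
  (1,6):dx=-10,dy=-14->C; (1,7):dx=-5,dy=+1->D; (1,8):dx=-3,dy=-13->C; (1,9):dx=-13,dy=-9->C
  (1,10):dx=-8,dy=-16->C; (2,3):dx=-5,dy=+3->D; (2,4):dx=+4,dy=-1->D; (2,5):dx=-6,dy=-6->C
  (2,6):dx=-4,dy=-9->C; (2,7):dx=+1,dy=+6->C; (2,8):dx=+3,dy=-8->D; (2,9):dx=-7,dy=-4->C
  (2,10):dx=-2,dy=-11->C; (3,4):dx=+9,dy=-4->D; (3,5):dx=-1,dy=-9->C; (3,6):dx=+1,dy=-12->D
  (3,7):dx=+6,dy=+3->C; (3,8):dx=+8,dy=-11->D; (3,9):dx=-2,dy=-7->C; (3,10):dx=+3,dy=-14->D
  (4,5):dx=-10,dy=-5->C; (4,6):dx=-8,dy=-8->C; (4,7):dx=-3,dy=+7->D; (4,8):dx=-1,dy=-7->C
  (4,9):dx=-11,dy=-3->C; (4,10):dx=-6,dy=-10->C; (5,6):dx=+2,dy=-3->D; (5,7):dx=+7,dy=+12->C
  (5,8):dx=+9,dy=-2->D; (5,9):dx=-1,dy=+2->D; (5,10):dx=+4,dy=-5->D; (6,7):dx=+5,dy=+15->C
  (6,8):dx=+7,dy=+1->C; (6,9):dx=-3,dy=+5->D; (6,10):dx=+2,dy=-2->D; (7,8):dx=+2,dy=-14->D
  (7,9):dx=-8,dy=-10->C; (7,10):dx=-3,dy=-17->C; (8,9):dx=-10,dy=+4->D; (8,10):dx=-5,dy=-3->C
  (9,10):dx=+5,dy=-7->D
Step 2: C = 27, D = 18, total pairs = 45.
Step 3: tau = (C - D)/(n(n-1)/2) = (27 - 18)/45 = 0.200000.
Step 4: Exact two-sided p-value (enumerate n! = 3628800 permutations of y under H0): p = 0.484313.
Step 5: alpha = 0.05. fail to reject H0.

tau_b = 0.2000 (C=27, D=18), p = 0.484313, fail to reject H0.


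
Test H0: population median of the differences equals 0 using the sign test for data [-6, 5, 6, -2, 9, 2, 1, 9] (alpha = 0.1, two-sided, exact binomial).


Step 1: Discard zero differences. Original n = 8; n_eff = number of nonzero differences = 8.
Nonzero differences (with sign): -6, +5, +6, -2, +9, +2, +1, +9
Step 2: Count signs: positive = 6, negative = 2.
Step 3: Under H0: P(positive) = 0.5, so the number of positives S ~ Bin(8, 0.5).
Step 4: Two-sided exact p-value = sum of Bin(8,0.5) probabilities at or below the observed probability = 0.289062.
Step 5: alpha = 0.1. fail to reject H0.

n_eff = 8, pos = 6, neg = 2, p = 0.289062, fail to reject H0.


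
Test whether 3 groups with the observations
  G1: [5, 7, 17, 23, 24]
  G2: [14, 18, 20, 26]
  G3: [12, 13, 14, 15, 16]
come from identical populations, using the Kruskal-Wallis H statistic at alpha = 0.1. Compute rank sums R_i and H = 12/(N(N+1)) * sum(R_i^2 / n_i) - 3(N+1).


Step 1: Combine all N = 14 observations and assign midranks.
sorted (value, group, rank): (5,G1,1), (7,G1,2), (12,G3,3), (13,G3,4), (14,G2,5.5), (14,G3,5.5), (15,G3,7), (16,G3,8), (17,G1,9), (18,G2,10), (20,G2,11), (23,G1,12), (24,G1,13), (26,G2,14)
Step 2: Sum ranks within each group.
R_1 = 37 (n_1 = 5)
R_2 = 40.5 (n_2 = 4)
R_3 = 27.5 (n_3 = 5)
Step 3: H = 12/(N(N+1)) * sum(R_i^2/n_i) - 3(N+1)
     = 12/(14*15) * (37^2/5 + 40.5^2/4 + 27.5^2/5) - 3*15
     = 0.057143 * 835.112 - 45
     = 2.720714.
Step 4: Ties present; correction factor C = 1 - 6/(14^3 - 14) = 0.997802. Corrected H = 2.720714 / 0.997802 = 2.726707.
Step 5: Under H0, H ~ chi^2(2); p-value = 0.255802.
Step 6: alpha = 0.1. fail to reject H0.

H = 2.7267, df = 2, p = 0.255802, fail to reject H0.


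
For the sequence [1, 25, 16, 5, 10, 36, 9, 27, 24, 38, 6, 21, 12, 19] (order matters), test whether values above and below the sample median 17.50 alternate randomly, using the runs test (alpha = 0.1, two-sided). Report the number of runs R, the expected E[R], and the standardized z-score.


Step 1: Compute median = 17.50; label A = above, B = below.
Labels in order: BABBBABAAABABA  (n_A = 7, n_B = 7)
Step 2: Count runs R = 10.
Step 3: Under H0 (random ordering), E[R] = 2*n_A*n_B/(n_A+n_B) + 1 = 2*7*7/14 + 1 = 8.0000.
        Var[R] = 2*n_A*n_B*(2*n_A*n_B - n_A - n_B) / ((n_A+n_B)^2 * (n_A+n_B-1)) = 8232/2548 = 3.2308.
        SD[R] = 1.7974.
Step 4: Continuity-corrected z = (R - 0.5 - E[R]) / SD[R] = (10 - 0.5 - 8.0000) / 1.7974 = 0.8345.
Step 5: Two-sided p-value via normal approximation = 2*(1 - Phi(|z|)) = 0.403986.
Step 6: alpha = 0.1. fail to reject H0.

R = 10, z = 0.8345, p = 0.403986, fail to reject H0.


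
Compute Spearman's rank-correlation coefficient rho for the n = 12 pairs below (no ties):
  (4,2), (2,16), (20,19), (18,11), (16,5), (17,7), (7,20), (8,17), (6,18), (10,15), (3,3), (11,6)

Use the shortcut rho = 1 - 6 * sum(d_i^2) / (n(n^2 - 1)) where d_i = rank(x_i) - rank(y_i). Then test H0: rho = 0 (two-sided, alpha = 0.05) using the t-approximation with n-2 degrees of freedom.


Step 1: Rank x and y separately (midranks; no ties here).
rank(x): 4->3, 2->1, 20->12, 18->11, 16->9, 17->10, 7->5, 8->6, 6->4, 10->7, 3->2, 11->8
rank(y): 2->1, 16->8, 19->11, 11->6, 5->3, 7->5, 20->12, 17->9, 18->10, 15->7, 3->2, 6->4
Step 2: d_i = R_x(i) - R_y(i); compute d_i^2.
  (3-1)^2=4, (1-8)^2=49, (12-11)^2=1, (11-6)^2=25, (9-3)^2=36, (10-5)^2=25, (5-12)^2=49, (6-9)^2=9, (4-10)^2=36, (7-7)^2=0, (2-2)^2=0, (8-4)^2=16
sum(d^2) = 250.
Step 3: rho = 1 - 6*250 / (12*(12^2 - 1)) = 1 - 1500/1716 = 0.125874.
Step 4: Under H0, t = rho * sqrt((n-2)/(1-rho^2)) = 0.4012 ~ t(10).
Step 5: Two-sided p-value from the t-distribution with 10 df = 0.696683.
Step 6: alpha = 0.05. fail to reject H0.

rho = 0.1259, p = 0.696683, fail to reject H0 at alpha = 0.05.


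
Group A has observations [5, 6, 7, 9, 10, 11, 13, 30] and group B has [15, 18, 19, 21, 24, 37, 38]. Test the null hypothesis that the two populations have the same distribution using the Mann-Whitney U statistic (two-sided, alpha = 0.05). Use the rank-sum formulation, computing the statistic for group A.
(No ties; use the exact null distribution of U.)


Step 1: Combine and sort all 15 observations; assign midranks.
sorted (value, group): (5,X), (6,X), (7,X), (9,X), (10,X), (11,X), (13,X), (15,Y), (18,Y), (19,Y), (21,Y), (24,Y), (30,X), (37,Y), (38,Y)
ranks: 5->1, 6->2, 7->3, 9->4, 10->5, 11->6, 13->7, 15->8, 18->9, 19->10, 21->11, 24->12, 30->13, 37->14, 38->15
Step 2: Rank sum for X: R1 = 1 + 2 + 3 + 4 + 5 + 6 + 7 + 13 = 41.
Step 3: U_X = R1 - n1(n1+1)/2 = 41 - 8*9/2 = 41 - 36 = 5.
       U_Y = n1*n2 - U_X = 56 - 5 = 51.
Step 4: No ties, so the exact null distribution of U (based on enumerating the C(15,8) = 6435 equally likely rank assignments) gives the two-sided p-value.
Step 5: p-value = 0.005905; compare to alpha = 0.05. reject H0.

U_X = 5, p = 0.005905, reject H0 at alpha = 0.05.


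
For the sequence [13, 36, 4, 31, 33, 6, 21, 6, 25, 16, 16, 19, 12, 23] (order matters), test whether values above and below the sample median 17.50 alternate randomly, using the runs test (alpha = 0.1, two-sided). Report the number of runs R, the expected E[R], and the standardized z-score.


Step 1: Compute median = 17.50; label A = above, B = below.
Labels in order: BABAABABABBABA  (n_A = 7, n_B = 7)
Step 2: Count runs R = 12.
Step 3: Under H0 (random ordering), E[R] = 2*n_A*n_B/(n_A+n_B) + 1 = 2*7*7/14 + 1 = 8.0000.
        Var[R] = 2*n_A*n_B*(2*n_A*n_B - n_A - n_B) / ((n_A+n_B)^2 * (n_A+n_B-1)) = 8232/2548 = 3.2308.
        SD[R] = 1.7974.
Step 4: Continuity-corrected z = (R - 0.5 - E[R]) / SD[R] = (12 - 0.5 - 8.0000) / 1.7974 = 1.9472.
Step 5: Two-sided p-value via normal approximation = 2*(1 - Phi(|z|)) = 0.051508.
Step 6: alpha = 0.1. reject H0.

R = 12, z = 1.9472, p = 0.051508, reject H0.


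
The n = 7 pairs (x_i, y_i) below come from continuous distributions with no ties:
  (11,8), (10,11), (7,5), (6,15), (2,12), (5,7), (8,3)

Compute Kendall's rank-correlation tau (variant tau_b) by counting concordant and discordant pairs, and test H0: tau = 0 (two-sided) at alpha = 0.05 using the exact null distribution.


Step 1: Enumerate the 21 unordered pairs (i,j) with i<j and classify each by sign(x_j-x_i) * sign(y_j-y_i).
  (1,2):dx=-1,dy=+3->D; (1,3):dx=-4,dy=-3->C; (1,4):dx=-5,dy=+7->D; (1,5):dx=-9,dy=+4->D
  (1,6):dx=-6,dy=-1->C; (1,7):dx=-3,dy=-5->C; (2,3):dx=-3,dy=-6->C; (2,4):dx=-4,dy=+4->D
  (2,5):dx=-8,dy=+1->D; (2,6):dx=-5,dy=-4->C; (2,7):dx=-2,dy=-8->C; (3,4):dx=-1,dy=+10->D
  (3,5):dx=-5,dy=+7->D; (3,6):dx=-2,dy=+2->D; (3,7):dx=+1,dy=-2->D; (4,5):dx=-4,dy=-3->C
  (4,6):dx=-1,dy=-8->C; (4,7):dx=+2,dy=-12->D; (5,6):dx=+3,dy=-5->D; (5,7):dx=+6,dy=-9->D
  (6,7):dx=+3,dy=-4->D
Step 2: C = 8, D = 13, total pairs = 21.
Step 3: tau = (C - D)/(n(n-1)/2) = (8 - 13)/21 = -0.238095.
Step 4: Exact two-sided p-value (enumerate n! = 5040 permutations of y under H0): p = 0.561905.
Step 5: alpha = 0.05. fail to reject H0.

tau_b = -0.2381 (C=8, D=13), p = 0.561905, fail to reject H0.


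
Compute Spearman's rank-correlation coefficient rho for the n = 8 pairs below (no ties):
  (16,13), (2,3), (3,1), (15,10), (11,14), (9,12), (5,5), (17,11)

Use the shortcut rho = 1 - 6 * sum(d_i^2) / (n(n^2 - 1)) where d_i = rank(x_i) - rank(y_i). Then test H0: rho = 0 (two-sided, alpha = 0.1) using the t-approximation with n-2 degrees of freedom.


Step 1: Rank x and y separately (midranks; no ties here).
rank(x): 16->7, 2->1, 3->2, 15->6, 11->5, 9->4, 5->3, 17->8
rank(y): 13->7, 3->2, 1->1, 10->4, 14->8, 12->6, 5->3, 11->5
Step 2: d_i = R_x(i) - R_y(i); compute d_i^2.
  (7-7)^2=0, (1-2)^2=1, (2-1)^2=1, (6-4)^2=4, (5-8)^2=9, (4-6)^2=4, (3-3)^2=0, (8-5)^2=9
sum(d^2) = 28.
Step 3: rho = 1 - 6*28 / (8*(8^2 - 1)) = 1 - 168/504 = 0.666667.
Step 4: Under H0, t = rho * sqrt((n-2)/(1-rho^2)) = 2.1909 ~ t(6).
Step 5: Two-sided p-value from the t-distribution with 6 df = 0.070988.
Step 6: alpha = 0.1. reject H0.

rho = 0.6667, p = 0.070988, reject H0 at alpha = 0.1.


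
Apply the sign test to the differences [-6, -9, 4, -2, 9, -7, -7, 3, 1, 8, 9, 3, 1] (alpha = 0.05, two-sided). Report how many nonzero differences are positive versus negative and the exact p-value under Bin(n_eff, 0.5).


Step 1: Discard zero differences. Original n = 13; n_eff = number of nonzero differences = 13.
Nonzero differences (with sign): -6, -9, +4, -2, +9, -7, -7, +3, +1, +8, +9, +3, +1
Step 2: Count signs: positive = 8, negative = 5.
Step 3: Under H0: P(positive) = 0.5, so the number of positives S ~ Bin(13, 0.5).
Step 4: Two-sided exact p-value = sum of Bin(13,0.5) probabilities at or below the observed probability = 0.581055.
Step 5: alpha = 0.05. fail to reject H0.

n_eff = 13, pos = 8, neg = 5, p = 0.581055, fail to reject H0.


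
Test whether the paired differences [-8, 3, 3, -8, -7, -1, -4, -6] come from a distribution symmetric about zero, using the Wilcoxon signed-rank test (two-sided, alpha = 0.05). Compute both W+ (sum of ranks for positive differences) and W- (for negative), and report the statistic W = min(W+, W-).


Step 1: Drop any zero differences (none here) and take |d_i|.
|d| = [8, 3, 3, 8, 7, 1, 4, 6]
Step 2: Midrank |d_i| (ties get averaged ranks).
ranks: |8|->7.5, |3|->2.5, |3|->2.5, |8|->7.5, |7|->6, |1|->1, |4|->4, |6|->5
Step 3: Attach original signs; sum ranks with positive sign and with negative sign.
W+ = 2.5 + 2.5 = 5
W- = 7.5 + 7.5 + 6 + 1 + 4 + 5 = 31
(Check: W+ + W- = 36 should equal n(n+1)/2 = 36.)
Step 4: Test statistic W = min(W+, W-) = 5.
Step 5: Ties in |d|, so use the tie-corrected normal approximation.
        E[W] = n(n+1)/4 = 8*9/4 = 18.
        Tie groups: |d|=3 (t=2), |d|=8 (t=2); sum(t^3 - t) = 12.
        Var[W] = n(n+1)(2n+1)/24 - sum(t^3-t)/48 = 1224/24 - 12/48 = 50.75.
        z = (W - E[W]) / sqrt(Var[W]) = (5 - 18) / 7.1239 = -1.8248.
        Two-sided p = 2*Phi(z) = 0.068025.
Step 6: alpha = 0.05. fail to reject H0.

W+ = 5, W- = 31, W = min = 5, p = 0.068025, fail to reject H0.


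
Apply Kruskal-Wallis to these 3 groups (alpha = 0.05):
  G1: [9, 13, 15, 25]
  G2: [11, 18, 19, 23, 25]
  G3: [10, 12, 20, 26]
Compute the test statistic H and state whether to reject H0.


Step 1: Combine all N = 13 observations and assign midranks.
sorted (value, group, rank): (9,G1,1), (10,G3,2), (11,G2,3), (12,G3,4), (13,G1,5), (15,G1,6), (18,G2,7), (19,G2,8), (20,G3,9), (23,G2,10), (25,G1,11.5), (25,G2,11.5), (26,G3,13)
Step 2: Sum ranks within each group.
R_1 = 23.5 (n_1 = 4)
R_2 = 39.5 (n_2 = 5)
R_3 = 28 (n_3 = 4)
Step 3: H = 12/(N(N+1)) * sum(R_i^2/n_i) - 3(N+1)
     = 12/(13*14) * (23.5^2/4 + 39.5^2/5 + 28^2/4) - 3*14
     = 0.065934 * 646.112 - 42
     = 0.600824.
Step 4: Ties present; correction factor C = 1 - 6/(13^3 - 13) = 0.997253. Corrected H = 0.600824 / 0.997253 = 0.602479.
Step 5: Under H0, H ~ chi^2(2); p-value = 0.739900.
Step 6: alpha = 0.05. fail to reject H0.

H = 0.6025, df = 2, p = 0.739900, fail to reject H0.


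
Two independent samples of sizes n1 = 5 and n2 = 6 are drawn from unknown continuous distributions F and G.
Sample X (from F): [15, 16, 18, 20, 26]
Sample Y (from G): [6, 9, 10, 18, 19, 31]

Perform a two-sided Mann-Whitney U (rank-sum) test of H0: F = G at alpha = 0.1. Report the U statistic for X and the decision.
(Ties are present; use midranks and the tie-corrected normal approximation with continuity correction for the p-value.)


Step 1: Combine and sort all 11 observations; assign midranks.
sorted (value, group): (6,Y), (9,Y), (10,Y), (15,X), (16,X), (18,X), (18,Y), (19,Y), (20,X), (26,X), (31,Y)
ranks: 6->1, 9->2, 10->3, 15->4, 16->5, 18->6.5, 18->6.5, 19->8, 20->9, 26->10, 31->11
Step 2: Rank sum for X: R1 = 4 + 5 + 6.5 + 9 + 10 = 34.5.
Step 3: U_X = R1 - n1(n1+1)/2 = 34.5 - 5*6/2 = 34.5 - 15 = 19.5.
       U_Y = n1*n2 - U_X = 30 - 19.5 = 10.5.
Step 4: Ties are present, so use the tie-corrected normal approximation (with continuity correction) for the p-value.
Step 5: p-value = 0.464192; compare to alpha = 0.1. fail to reject H0.

U_X = 19.5, p = 0.464192, fail to reject H0 at alpha = 0.1.


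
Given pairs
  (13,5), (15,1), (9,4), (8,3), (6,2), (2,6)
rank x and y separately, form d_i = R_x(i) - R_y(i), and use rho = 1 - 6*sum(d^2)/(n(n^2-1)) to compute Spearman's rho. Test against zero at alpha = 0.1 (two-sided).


Step 1: Rank x and y separately (midranks; no ties here).
rank(x): 13->5, 15->6, 9->4, 8->3, 6->2, 2->1
rank(y): 5->5, 1->1, 4->4, 3->3, 2->2, 6->6
Step 2: d_i = R_x(i) - R_y(i); compute d_i^2.
  (5-5)^2=0, (6-1)^2=25, (4-4)^2=0, (3-3)^2=0, (2-2)^2=0, (1-6)^2=25
sum(d^2) = 50.
Step 3: rho = 1 - 6*50 / (6*(6^2 - 1)) = 1 - 300/210 = -0.428571.
Step 4: Under H0, t = rho * sqrt((n-2)/(1-rho^2)) = -0.9487 ~ t(4).
Step 5: Two-sided p-value from the t-distribution with 4 df = 0.396501.
Step 6: alpha = 0.1. fail to reject H0.

rho = -0.4286, p = 0.396501, fail to reject H0 at alpha = 0.1.


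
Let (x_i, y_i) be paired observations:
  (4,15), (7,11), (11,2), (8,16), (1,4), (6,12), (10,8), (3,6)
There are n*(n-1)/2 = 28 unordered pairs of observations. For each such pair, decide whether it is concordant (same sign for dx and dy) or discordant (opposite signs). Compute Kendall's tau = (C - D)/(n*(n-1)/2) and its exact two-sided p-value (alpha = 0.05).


Step 1: Enumerate the 28 unordered pairs (i,j) with i<j and classify each by sign(x_j-x_i) * sign(y_j-y_i).
  (1,2):dx=+3,dy=-4->D; (1,3):dx=+7,dy=-13->D; (1,4):dx=+4,dy=+1->C; (1,5):dx=-3,dy=-11->C
  (1,6):dx=+2,dy=-3->D; (1,7):dx=+6,dy=-7->D; (1,8):dx=-1,dy=-9->C; (2,3):dx=+4,dy=-9->D
  (2,4):dx=+1,dy=+5->C; (2,5):dx=-6,dy=-7->C; (2,6):dx=-1,dy=+1->D; (2,7):dx=+3,dy=-3->D
  (2,8):dx=-4,dy=-5->C; (3,4):dx=-3,dy=+14->D; (3,5):dx=-10,dy=+2->D; (3,6):dx=-5,dy=+10->D
  (3,7):dx=-1,dy=+6->D; (3,8):dx=-8,dy=+4->D; (4,5):dx=-7,dy=-12->C; (4,6):dx=-2,dy=-4->C
  (4,7):dx=+2,dy=-8->D; (4,8):dx=-5,dy=-10->C; (5,6):dx=+5,dy=+8->C; (5,7):dx=+9,dy=+4->C
  (5,8):dx=+2,dy=+2->C; (6,7):dx=+4,dy=-4->D; (6,8):dx=-3,dy=-6->C; (7,8):dx=-7,dy=-2->C
Step 2: C = 14, D = 14, total pairs = 28.
Step 3: tau = (C - D)/(n(n-1)/2) = (14 - 14)/28 = 0.000000.
Step 4: Exact two-sided p-value (enumerate n! = 40320 permutations of y under H0): p = 1.000000.
Step 5: alpha = 0.05. fail to reject H0.

tau_b = 0.0000 (C=14, D=14), p = 1.000000, fail to reject H0.


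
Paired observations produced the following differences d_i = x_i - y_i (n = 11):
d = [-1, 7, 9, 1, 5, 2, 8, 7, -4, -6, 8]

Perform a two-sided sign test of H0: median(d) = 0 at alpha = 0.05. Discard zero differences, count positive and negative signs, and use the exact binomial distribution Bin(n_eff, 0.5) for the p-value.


Step 1: Discard zero differences. Original n = 11; n_eff = number of nonzero differences = 11.
Nonzero differences (with sign): -1, +7, +9, +1, +5, +2, +8, +7, -4, -6, +8
Step 2: Count signs: positive = 8, negative = 3.
Step 3: Under H0: P(positive) = 0.5, so the number of positives S ~ Bin(11, 0.5).
Step 4: Two-sided exact p-value = sum of Bin(11,0.5) probabilities at or below the observed probability = 0.226562.
Step 5: alpha = 0.05. fail to reject H0.

n_eff = 11, pos = 8, neg = 3, p = 0.226562, fail to reject H0.


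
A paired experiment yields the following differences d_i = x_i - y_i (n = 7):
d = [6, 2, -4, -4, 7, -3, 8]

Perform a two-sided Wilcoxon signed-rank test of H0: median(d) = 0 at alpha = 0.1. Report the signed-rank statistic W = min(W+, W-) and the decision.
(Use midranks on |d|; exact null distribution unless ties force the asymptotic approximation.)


Step 1: Drop any zero differences (none here) and take |d_i|.
|d| = [6, 2, 4, 4, 7, 3, 8]
Step 2: Midrank |d_i| (ties get averaged ranks).
ranks: |6|->5, |2|->1, |4|->3.5, |4|->3.5, |7|->6, |3|->2, |8|->7
Step 3: Attach original signs; sum ranks with positive sign and with negative sign.
W+ = 5 + 1 + 6 + 7 = 19
W- = 3.5 + 3.5 + 2 = 9
(Check: W+ + W- = 28 should equal n(n+1)/2 = 28.)
Step 4: Test statistic W = min(W+, W-) = 9.
Step 5: Ties in |d|, so use the tie-corrected normal approximation.
        E[W] = n(n+1)/4 = 7*8/4 = 14.
        Tie groups: |d|=4 (t=2); sum(t^3 - t) = 6.
        Var[W] = n(n+1)(2n+1)/24 - sum(t^3-t)/48 = 840/24 - 6/48 = 34.875.
        z = (W - E[W]) / sqrt(Var[W]) = (9 - 14) / 5.9055 = -0.8467.
        Two-sided p = 2*Phi(z) = 0.397180.
Step 6: alpha = 0.1. fail to reject H0.

W+ = 19, W- = 9, W = min = 9, p = 0.397180, fail to reject H0.


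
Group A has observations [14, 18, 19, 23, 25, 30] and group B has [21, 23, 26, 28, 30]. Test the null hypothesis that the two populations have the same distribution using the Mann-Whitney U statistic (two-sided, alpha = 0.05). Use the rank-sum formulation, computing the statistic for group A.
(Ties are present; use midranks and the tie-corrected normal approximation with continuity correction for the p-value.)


Step 1: Combine and sort all 11 observations; assign midranks.
sorted (value, group): (14,X), (18,X), (19,X), (21,Y), (23,X), (23,Y), (25,X), (26,Y), (28,Y), (30,X), (30,Y)
ranks: 14->1, 18->2, 19->3, 21->4, 23->5.5, 23->5.5, 25->7, 26->8, 28->9, 30->10.5, 30->10.5
Step 2: Rank sum for X: R1 = 1 + 2 + 3 + 5.5 + 7 + 10.5 = 29.
Step 3: U_X = R1 - n1(n1+1)/2 = 29 - 6*7/2 = 29 - 21 = 8.
       U_Y = n1*n2 - U_X = 30 - 8 = 22.
Step 4: Ties are present, so use the tie-corrected normal approximation (with continuity correction) for the p-value.
Step 5: p-value = 0.233197; compare to alpha = 0.05. fail to reject H0.

U_X = 8, p = 0.233197, fail to reject H0 at alpha = 0.05.


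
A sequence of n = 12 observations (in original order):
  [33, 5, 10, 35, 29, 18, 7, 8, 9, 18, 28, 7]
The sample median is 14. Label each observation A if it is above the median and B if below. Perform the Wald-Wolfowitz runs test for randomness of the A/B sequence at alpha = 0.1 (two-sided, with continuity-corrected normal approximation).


Step 1: Compute median = 14; label A = above, B = below.
Labels in order: ABBAAABBBAAB  (n_A = 6, n_B = 6)
Step 2: Count runs R = 6.
Step 3: Under H0 (random ordering), E[R] = 2*n_A*n_B/(n_A+n_B) + 1 = 2*6*6/12 + 1 = 7.0000.
        Var[R] = 2*n_A*n_B*(2*n_A*n_B - n_A - n_B) / ((n_A+n_B)^2 * (n_A+n_B-1)) = 4320/1584 = 2.7273.
        SD[R] = 1.6514.
Step 4: Continuity-corrected z = (R + 0.5 - E[R]) / SD[R] = (6 + 0.5 - 7.0000) / 1.6514 = -0.3028.
Step 5: Two-sided p-value via normal approximation = 2*(1 - Phi(|z|)) = 0.762069.
Step 6: alpha = 0.1. fail to reject H0.

R = 6, z = -0.3028, p = 0.762069, fail to reject H0.


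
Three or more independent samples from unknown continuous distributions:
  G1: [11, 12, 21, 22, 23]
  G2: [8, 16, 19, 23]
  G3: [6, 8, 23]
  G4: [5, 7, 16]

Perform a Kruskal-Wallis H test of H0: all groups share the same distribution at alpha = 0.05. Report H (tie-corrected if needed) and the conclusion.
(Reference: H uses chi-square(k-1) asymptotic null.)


Step 1: Combine all N = 15 observations and assign midranks.
sorted (value, group, rank): (5,G4,1), (6,G3,2), (7,G4,3), (8,G2,4.5), (8,G3,4.5), (11,G1,6), (12,G1,7), (16,G2,8.5), (16,G4,8.5), (19,G2,10), (21,G1,11), (22,G1,12), (23,G1,14), (23,G2,14), (23,G3,14)
Step 2: Sum ranks within each group.
R_1 = 50 (n_1 = 5)
R_2 = 37 (n_2 = 4)
R_3 = 20.5 (n_3 = 3)
R_4 = 12.5 (n_4 = 3)
Step 3: H = 12/(N(N+1)) * sum(R_i^2/n_i) - 3(N+1)
     = 12/(15*16) * (50^2/5 + 37^2/4 + 20.5^2/3 + 12.5^2/3) - 3*16
     = 0.050000 * 1034.42 - 48
     = 3.720833.
Step 4: Ties present; correction factor C = 1 - 36/(15^3 - 15) = 0.989286. Corrected H = 3.720833 / 0.989286 = 3.761131.
Step 5: Under H0, H ~ chi^2(3); p-value = 0.288440.
Step 6: alpha = 0.05. fail to reject H0.

H = 3.7611, df = 3, p = 0.288440, fail to reject H0.


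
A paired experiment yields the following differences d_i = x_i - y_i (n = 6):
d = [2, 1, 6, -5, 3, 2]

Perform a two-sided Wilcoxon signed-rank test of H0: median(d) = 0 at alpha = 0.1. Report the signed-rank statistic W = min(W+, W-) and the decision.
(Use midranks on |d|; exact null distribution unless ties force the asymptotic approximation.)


Step 1: Drop any zero differences (none here) and take |d_i|.
|d| = [2, 1, 6, 5, 3, 2]
Step 2: Midrank |d_i| (ties get averaged ranks).
ranks: |2|->2.5, |1|->1, |6|->6, |5|->5, |3|->4, |2|->2.5
Step 3: Attach original signs; sum ranks with positive sign and with negative sign.
W+ = 2.5 + 1 + 6 + 4 + 2.5 = 16
W- = 5 = 5
(Check: W+ + W- = 21 should equal n(n+1)/2 = 21.)
Step 4: Test statistic W = min(W+, W-) = 5.
Step 5: Ties in |d|, so use the tie-corrected normal approximation.
        E[W] = n(n+1)/4 = 6*7/4 = 10.5.
        Tie groups: |d|=2 (t=2); sum(t^3 - t) = 6.
        Var[W] = n(n+1)(2n+1)/24 - sum(t^3-t)/48 = 546/24 - 6/48 = 22.625.
        z = (W - E[W]) / sqrt(Var[W]) = (5 - 10.5) / 4.7566 = -1.1563.
        Two-sided p = 2*Phi(z) = 0.247561.
Step 6: alpha = 0.1. fail to reject H0.

W+ = 16, W- = 5, W = min = 5, p = 0.247561, fail to reject H0.
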